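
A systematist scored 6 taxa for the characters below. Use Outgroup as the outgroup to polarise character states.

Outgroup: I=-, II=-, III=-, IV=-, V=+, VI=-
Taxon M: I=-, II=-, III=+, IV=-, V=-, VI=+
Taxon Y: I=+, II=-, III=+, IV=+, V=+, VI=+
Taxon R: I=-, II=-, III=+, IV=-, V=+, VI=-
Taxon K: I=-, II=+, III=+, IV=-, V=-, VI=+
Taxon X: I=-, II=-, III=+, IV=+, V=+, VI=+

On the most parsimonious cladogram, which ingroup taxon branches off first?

Taxon R

Character polarity is set by the outgroup: the derived state is whichever differs from the outgroup's state, so for V the derived state is '-', and for the remaining characters it is '+'.
I (derived state '+') is unique to Taxon Y (autapomorphy; uninformative for grouping).
II (derived state '+') is unique to Taxon K (autapomorphy; uninformative for grouping).
III (derived state '+') is shared by all ingroup taxa — unites the whole ingroup.
IV: derived state '+' in Taxon X and Taxon Y only — synapomorphy for {Taxon X, Taxon Y}.
Only Taxon K and Taxon M show the derived state '-' for V, supporting them as a clade.
VI: derived state '+' in Taxon K, Taxon M, Taxon X, and Taxon Y only — synapomorphy for {Taxon K, Taxon M, Taxon X, Taxon Y}.
Most parsimonious ingroup topology: (((Taxon M,Taxon K),(Taxon Y,Taxon X)),Taxon R).
Taxon R is sister to the clade containing all other ingroup taxa, so it is the earliest-diverging (most basal) ingroup lineage.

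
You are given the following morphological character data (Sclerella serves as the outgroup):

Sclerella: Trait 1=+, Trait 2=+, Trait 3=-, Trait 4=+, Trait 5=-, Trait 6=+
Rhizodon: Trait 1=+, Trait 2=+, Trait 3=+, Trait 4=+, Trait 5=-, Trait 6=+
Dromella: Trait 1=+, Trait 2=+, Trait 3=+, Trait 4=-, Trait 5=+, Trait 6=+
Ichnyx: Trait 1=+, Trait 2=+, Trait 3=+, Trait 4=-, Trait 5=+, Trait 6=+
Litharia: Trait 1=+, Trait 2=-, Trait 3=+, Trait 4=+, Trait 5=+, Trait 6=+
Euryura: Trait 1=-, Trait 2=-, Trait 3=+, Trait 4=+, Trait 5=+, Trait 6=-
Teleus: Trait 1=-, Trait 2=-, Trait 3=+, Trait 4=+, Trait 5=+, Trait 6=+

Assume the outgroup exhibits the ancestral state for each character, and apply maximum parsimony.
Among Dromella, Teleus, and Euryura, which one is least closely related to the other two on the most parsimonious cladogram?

Character polarity is set by the outgroup: the derived state is whichever differs from the outgroup's state, so for Trait 1, Trait 2, Trait 4, Trait 6 the derived state is '-', and for the remaining characters it is '+'.
Trait 1: derived state '-' in Euryura and Teleus only — synapomorphy for {Euryura, Teleus}.
Trait 2 (derived state '-') is shared by Euryura, Litharia, and Teleus — a synapomorphy uniting that clade.
All ingroup taxa share the derived state '+' for Trait 3; it defines the ingroup but does not resolve relationships within it.
Only Dromella and Ichnyx show the derived state '-' for Trait 4, supporting them as a clade.
Trait 5: derived state '+' in Dromella, Euryura, Ichnyx, Litharia, and Teleus only — synapomorphy for {Dromella, Euryura, Ichnyx, Litharia, Teleus}.
Trait 6 (derived state '-') is unique to Euryura (autapomorphy; uninformative for grouping).
Most parsimonious ingroup topology: (Rhizodon,((Dromella,Ichnyx),(Litharia,(Euryura,Teleus)))).
Euryura and Teleus share a more recent common ancestor with each other than either does with Dromella, so Dromella is the least closely related of the three.

Dromella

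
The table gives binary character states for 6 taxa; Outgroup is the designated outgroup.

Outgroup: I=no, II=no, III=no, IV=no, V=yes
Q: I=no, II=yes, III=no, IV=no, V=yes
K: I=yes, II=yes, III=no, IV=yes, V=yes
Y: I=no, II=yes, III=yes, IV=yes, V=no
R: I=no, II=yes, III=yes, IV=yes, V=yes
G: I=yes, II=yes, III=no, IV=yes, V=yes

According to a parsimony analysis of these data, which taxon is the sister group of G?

K

Character polarity is set by the outgroup: the derived state is whichever differs from the outgroup's state, so for V the derived state is 'no', and for the remaining characters it is 'yes'.
Only G and K show the derived state 'yes' for I, supporting them as a clade.
II (derived state 'yes') is shared by all ingroup taxa — unites the whole ingroup.
Only R and Y show the derived state 'yes' for III, supporting them as a clade.
IV: derived state 'yes' in G, K, R, and Y only — synapomorphy for {G, K, R, Y}.
V (derived state 'no') is unique to Y (autapomorphy; uninformative for grouping).
Most parsimonious ingroup topology: (Q,((K,G),(Y,R))).
G and K form a cherry on this tree, so they are sister taxa.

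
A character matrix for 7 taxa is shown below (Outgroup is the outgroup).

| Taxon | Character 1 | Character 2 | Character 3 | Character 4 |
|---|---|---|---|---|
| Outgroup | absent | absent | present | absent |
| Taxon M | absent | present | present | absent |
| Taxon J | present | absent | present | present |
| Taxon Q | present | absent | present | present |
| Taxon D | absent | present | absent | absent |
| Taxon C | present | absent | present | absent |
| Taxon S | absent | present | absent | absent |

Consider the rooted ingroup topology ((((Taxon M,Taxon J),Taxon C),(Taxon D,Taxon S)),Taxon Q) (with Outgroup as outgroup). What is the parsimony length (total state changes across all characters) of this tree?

8

Map each character onto ((((Taxon M,Taxon J),Taxon C),(Taxon D,Taxon S)),Taxon Q) (rooted by Outgroup) and count the minimum state changes it requires (Fitch parsimony):
Character 1: 3; Character 2: 2; Character 3: 1; Character 4: 2.
Total tree length = 8.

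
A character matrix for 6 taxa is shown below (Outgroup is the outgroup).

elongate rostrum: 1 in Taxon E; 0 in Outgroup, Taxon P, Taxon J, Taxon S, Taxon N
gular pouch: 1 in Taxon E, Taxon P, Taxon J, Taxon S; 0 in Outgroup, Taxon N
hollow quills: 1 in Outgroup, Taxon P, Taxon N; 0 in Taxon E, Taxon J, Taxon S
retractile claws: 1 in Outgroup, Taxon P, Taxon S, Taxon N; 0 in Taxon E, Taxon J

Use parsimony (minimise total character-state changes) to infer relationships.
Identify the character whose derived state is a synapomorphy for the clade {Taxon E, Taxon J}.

Character polarity is set by the outgroup: the derived state is whichever differs from the outgroup's state, so for hollow quills, retractile claws the derived state is '0', and for the remaining characters it is '1'.
elongate rostrum (derived state '1') is unique to Taxon E (autapomorphy; uninformative for grouping).
Only Taxon E, Taxon J, Taxon P, and Taxon S show the derived state '1' for gular pouch, supporting them as a clade.
Only Taxon E, Taxon J, and Taxon S show the derived state '0' for hollow quills, supporting them as a clade.
Only Taxon E and Taxon J show the derived state '0' for retractile claws, supporting them as a clade.
Most parsimonious ingroup topology: ((((Taxon E,Taxon J),Taxon S),Taxon P),Taxon N).
The clade {Taxon E, Taxon J} is supported by retractile claws: its derived state '0' occurs in exactly those taxa and in no other taxon (including the outgroup).

retractile claws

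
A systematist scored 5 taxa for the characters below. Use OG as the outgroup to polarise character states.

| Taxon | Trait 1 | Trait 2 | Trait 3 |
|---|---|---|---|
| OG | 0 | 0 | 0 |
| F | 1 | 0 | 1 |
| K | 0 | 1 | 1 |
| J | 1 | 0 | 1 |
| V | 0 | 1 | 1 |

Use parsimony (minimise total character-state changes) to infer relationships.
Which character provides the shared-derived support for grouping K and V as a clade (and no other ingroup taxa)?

Trait 2

The outgroup has state '0' for every character, so '1' is the derived state throughout.
Trait 1 (derived state '1') is shared by F and J — a synapomorphy uniting that clade.
Only K and V show the derived state '1' for Trait 2, supporting them as a clade.
All ingroup taxa share the derived state '1' for Trait 3; it defines the ingroup but does not resolve relationships within it.
Most parsimonious ingroup topology: ((F,J),(K,V)).
The clade {K, V} is supported by Trait 2: its derived state '1' occurs in exactly those taxa and in no other taxon (including the outgroup).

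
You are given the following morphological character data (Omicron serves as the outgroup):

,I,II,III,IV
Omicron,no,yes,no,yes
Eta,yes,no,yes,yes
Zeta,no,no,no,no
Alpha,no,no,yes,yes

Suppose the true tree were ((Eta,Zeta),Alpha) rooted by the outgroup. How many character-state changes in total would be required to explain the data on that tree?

5

Map each character onto ((Eta,Zeta),Alpha) (rooted by Omicron) and count the minimum state changes it requires (Fitch parsimony):
I: 1; II: 1; III: 2; IV: 1.
Total tree length = 5.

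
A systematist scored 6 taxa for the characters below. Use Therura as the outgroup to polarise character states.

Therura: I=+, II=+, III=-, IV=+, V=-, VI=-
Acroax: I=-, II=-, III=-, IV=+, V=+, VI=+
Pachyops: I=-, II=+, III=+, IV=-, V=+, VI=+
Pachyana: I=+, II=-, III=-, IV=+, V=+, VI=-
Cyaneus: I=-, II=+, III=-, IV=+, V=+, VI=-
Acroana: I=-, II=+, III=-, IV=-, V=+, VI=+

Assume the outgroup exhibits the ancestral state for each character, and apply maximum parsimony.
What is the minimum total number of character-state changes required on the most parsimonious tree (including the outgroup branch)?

Character polarity is set by the outgroup: the derived state is whichever differs from the outgroup's state, so for I, II, IV the derived state is '-', and for the remaining characters it is '+'.
I (derived state '-') is shared by Acroana, Acroax, Cyaneus, and Pachyops — a synapomorphy uniting that clade.
II (state '-') occurs in Acroax and Pachyana but conflicts with the nesting implied by the other characters — most parsimoniously interpreted as homoplasy.
III (derived state '+') is unique to Pachyops (autapomorphy; uninformative for grouping).
IV: derived state '-' in Acroana and Pachyops only — synapomorphy for {Acroana, Pachyops}.
V (derived state '+') is shared by all ingroup taxa — unites the whole ingroup.
VI (derived state '+') is shared by Acroana, Acroax, and Pachyops — a synapomorphy uniting that clade.
Most parsimonious ingroup topology: (((Acroax,(Pachyops,Acroana)),Cyaneus),Pachyana).
Changes per character on this tree: I: 1; II: 2; III: 1; IV: 1; V: 1; VI: 1.
Total = 7.

7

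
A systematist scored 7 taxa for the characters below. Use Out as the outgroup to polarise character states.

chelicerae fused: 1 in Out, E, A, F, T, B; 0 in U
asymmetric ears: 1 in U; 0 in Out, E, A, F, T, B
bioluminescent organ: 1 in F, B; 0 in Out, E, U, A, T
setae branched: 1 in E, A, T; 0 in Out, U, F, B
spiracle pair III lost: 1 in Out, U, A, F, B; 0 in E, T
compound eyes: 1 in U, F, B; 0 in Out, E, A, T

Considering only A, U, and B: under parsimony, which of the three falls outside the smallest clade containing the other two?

Character polarity is set by the outgroup: the derived state is whichever differs from the outgroup's state, so for chelicerae fused, spiracle pair III lost the derived state is '0', and for the remaining characters it is '1'.
chelicerae fused: derived state '0' in U only — an autapomorphy, so it tells us nothing about relationships among taxa.
asymmetric ears: derived state '1' in U only — an autapomorphy, so it tells us nothing about relationships among taxa.
bioluminescent organ (derived state '1') is shared by B and F — a synapomorphy uniting that clade.
setae branched (derived state '1') is shared by A, E, and T — a synapomorphy uniting that clade.
Only E and T show the derived state '0' for spiracle pair III lost, supporting them as a clade.
Only B, F, and U show the derived state '1' for compound eyes, supporting them as a clade.
Most parsimonious ingroup topology: (((E,T),A),(U,(F,B))).
U and B share a more recent common ancestor with each other than either does with A, so A is the least closely related of the three.

A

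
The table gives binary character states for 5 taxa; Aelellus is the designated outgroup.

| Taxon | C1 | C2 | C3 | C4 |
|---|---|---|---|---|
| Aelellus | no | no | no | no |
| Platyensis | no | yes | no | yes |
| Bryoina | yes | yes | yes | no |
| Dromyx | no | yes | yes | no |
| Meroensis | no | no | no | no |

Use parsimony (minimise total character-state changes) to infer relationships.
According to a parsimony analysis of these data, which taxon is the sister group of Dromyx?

The outgroup has state 'no' for every character, so 'yes' is the derived state throughout.
C1 (derived state 'yes') is unique to Bryoina (autapomorphy; uninformative for grouping).
Only Bryoina, Dromyx, and Platyensis show the derived state 'yes' for C2, supporting them as a clade.
C3 (derived state 'yes') is shared by Bryoina and Dromyx — a synapomorphy uniting that clade.
C4 (derived state 'yes') is unique to Platyensis (autapomorphy; uninformative for grouping).
Most parsimonious ingroup topology: ((Platyensis,(Bryoina,Dromyx)),Meroensis).
Dromyx and Bryoina form a cherry on this tree, so they are sister taxa.

Bryoina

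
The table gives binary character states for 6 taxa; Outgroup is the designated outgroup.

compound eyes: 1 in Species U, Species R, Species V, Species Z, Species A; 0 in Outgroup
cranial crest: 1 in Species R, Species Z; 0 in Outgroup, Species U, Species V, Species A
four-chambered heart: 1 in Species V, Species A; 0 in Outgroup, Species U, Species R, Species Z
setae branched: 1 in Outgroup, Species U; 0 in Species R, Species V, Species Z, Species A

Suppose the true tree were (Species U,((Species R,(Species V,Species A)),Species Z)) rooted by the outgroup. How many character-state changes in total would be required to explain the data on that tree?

5

Map each character onto (Species U,((Species R,(Species V,Species A)),Species Z)) (rooted by Outgroup) and count the minimum state changes it requires (Fitch parsimony):
compound eyes: 1; cranial crest: 2; four-chambered heart: 1; setae branched: 1.
Total tree length = 5.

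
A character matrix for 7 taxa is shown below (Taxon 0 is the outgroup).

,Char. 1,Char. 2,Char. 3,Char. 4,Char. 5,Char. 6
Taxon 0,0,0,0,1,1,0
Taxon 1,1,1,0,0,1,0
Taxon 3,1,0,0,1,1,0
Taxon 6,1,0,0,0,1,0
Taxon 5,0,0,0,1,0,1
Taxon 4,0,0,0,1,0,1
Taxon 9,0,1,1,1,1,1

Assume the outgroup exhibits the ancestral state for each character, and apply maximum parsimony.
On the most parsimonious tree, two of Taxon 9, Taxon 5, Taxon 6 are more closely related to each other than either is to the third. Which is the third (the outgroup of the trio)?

Taxon 6

Character polarity is set by the outgroup: the derived state is whichever differs from the outgroup's state, so for Char. 4, Char. 5 the derived state is '0', and for the remaining characters it is '1'.
Char. 1: derived state '1' in Taxon 1, Taxon 3, and Taxon 6 only — synapomorphy for {Taxon 1, Taxon 3, Taxon 6}.
Char. 2 (state '1') occurs in Taxon 1 and Taxon 9 but conflicts with the nesting implied by the other characters — most parsimoniously interpreted as homoplasy.
Char. 3 (derived state '1') is unique to Taxon 9 (autapomorphy; uninformative for grouping).
Char. 4 (derived state '0') is shared by Taxon 1 and Taxon 6 — a synapomorphy uniting that clade.
Char. 5: derived state '0' in Taxon 4 and Taxon 5 only — synapomorphy for {Taxon 4, Taxon 5}.
Char. 6: derived state '1' in Taxon 4, Taxon 5, and Taxon 9 only — synapomorphy for {Taxon 4, Taxon 5, Taxon 9}.
Most parsimonious ingroup topology: (((Taxon 1,Taxon 6),Taxon 3),((Taxon 5,Taxon 4),Taxon 9)).
Taxon 5 and Taxon 9 share a more recent common ancestor with each other than either does with Taxon 6, so Taxon 6 is the least closely related of the three.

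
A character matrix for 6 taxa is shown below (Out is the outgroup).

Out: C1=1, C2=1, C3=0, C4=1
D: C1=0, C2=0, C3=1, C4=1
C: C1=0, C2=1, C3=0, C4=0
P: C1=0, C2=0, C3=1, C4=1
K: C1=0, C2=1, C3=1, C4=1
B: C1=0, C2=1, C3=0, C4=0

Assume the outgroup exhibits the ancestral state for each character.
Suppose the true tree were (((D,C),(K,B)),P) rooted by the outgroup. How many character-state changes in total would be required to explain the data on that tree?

Map each character onto (((D,C),(K,B)),P) (rooted by Out) and count the minimum state changes it requires (Fitch parsimony):
C1: 1; C2: 2; C3: 3; C4: 2.
Total tree length = 8.

8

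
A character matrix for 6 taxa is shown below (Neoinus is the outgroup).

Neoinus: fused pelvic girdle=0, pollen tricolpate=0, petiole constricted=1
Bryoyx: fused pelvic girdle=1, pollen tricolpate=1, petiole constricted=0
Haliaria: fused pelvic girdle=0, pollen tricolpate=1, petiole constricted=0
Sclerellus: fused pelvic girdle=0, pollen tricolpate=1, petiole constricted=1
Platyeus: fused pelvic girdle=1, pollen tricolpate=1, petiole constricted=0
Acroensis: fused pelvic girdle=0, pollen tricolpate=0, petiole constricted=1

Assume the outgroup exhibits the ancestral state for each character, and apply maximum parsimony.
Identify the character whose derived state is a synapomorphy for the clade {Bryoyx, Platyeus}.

Character polarity is set by the outgroup: the derived state is whichever differs from the outgroup's state, so for petiole constricted the derived state is '0', and for the remaining characters it is '1'.
fused pelvic girdle: derived state '1' in Bryoyx and Platyeus only — synapomorphy for {Bryoyx, Platyeus}.
Only Bryoyx, Haliaria, Platyeus, and Sclerellus show the derived state '1' for pollen tricolpate, supporting them as a clade.
Only Bryoyx, Haliaria, and Platyeus show the derived state '0' for petiole constricted, supporting them as a clade.
Most parsimonious ingroup topology: ((((Bryoyx,Platyeus),Haliaria),Sclerellus),Acroensis).
The clade {Bryoyx, Platyeus} is supported by fused pelvic girdle: its derived state '1' occurs in exactly those taxa and in no other taxon (including the outgroup).

fused pelvic girdle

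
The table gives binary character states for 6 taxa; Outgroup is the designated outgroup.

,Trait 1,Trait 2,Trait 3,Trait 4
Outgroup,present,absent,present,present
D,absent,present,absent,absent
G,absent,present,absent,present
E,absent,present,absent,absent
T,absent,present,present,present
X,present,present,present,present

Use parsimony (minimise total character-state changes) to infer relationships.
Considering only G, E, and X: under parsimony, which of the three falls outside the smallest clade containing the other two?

Character polarity is set by the outgroup: the derived state is whichever differs from the outgroup's state, so for Trait 1, Trait 3, Trait 4 the derived state is 'absent', and for the remaining characters it is 'present'.
Trait 1: derived state 'absent' in D, E, G, and T only — synapomorphy for {D, E, G, T}.
Trait 2 (derived state 'present') is shared by all ingroup taxa — unites the whole ingroup.
Trait 3: derived state 'absent' in D, E, and G only — synapomorphy for {D, E, G}.
Trait 4 (derived state 'absent') is shared by D and E — a synapomorphy uniting that clade.
Most parsimonious ingroup topology: ((((D,E),G),T),X).
E and G share a more recent common ancestor with each other than either does with X, so X is the least closely related of the three.

X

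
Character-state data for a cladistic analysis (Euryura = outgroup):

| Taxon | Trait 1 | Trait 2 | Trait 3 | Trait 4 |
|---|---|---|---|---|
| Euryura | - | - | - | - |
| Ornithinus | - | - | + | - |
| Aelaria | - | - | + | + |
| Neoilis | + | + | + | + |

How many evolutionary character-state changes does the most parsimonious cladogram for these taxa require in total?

4

The outgroup has state '-' for every character, so '+' is the derived state throughout.
Trait 1 (derived state '+') is unique to Neoilis (autapomorphy; uninformative for grouping).
Trait 2 (derived state '+') is unique to Neoilis (autapomorphy; uninformative for grouping).
Trait 3 (derived state '+') is shared by all ingroup taxa — unites the whole ingroup.
Trait 4: derived state '+' in Aelaria and Neoilis only — synapomorphy for {Aelaria, Neoilis}.
Most parsimonious ingroup topology: (Ornithinus,(Aelaria,Neoilis)).
Changes per character on this tree: Trait 1: 1; Trait 2: 1; Trait 3: 1; Trait 4: 1.
Total = 4.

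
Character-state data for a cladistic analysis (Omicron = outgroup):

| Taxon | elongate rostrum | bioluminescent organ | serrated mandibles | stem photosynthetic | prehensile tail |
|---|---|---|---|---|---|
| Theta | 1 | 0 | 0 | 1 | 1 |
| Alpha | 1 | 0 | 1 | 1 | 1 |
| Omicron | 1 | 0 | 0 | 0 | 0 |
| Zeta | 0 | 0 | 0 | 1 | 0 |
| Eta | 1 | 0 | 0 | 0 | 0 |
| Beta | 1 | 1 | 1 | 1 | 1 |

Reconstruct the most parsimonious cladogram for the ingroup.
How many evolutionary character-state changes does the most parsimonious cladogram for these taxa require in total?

Character polarity is set by the outgroup: the derived state is whichever differs from the outgroup's state, so for elongate rostrum the derived state is '0', and for the remaining characters it is '1'.
elongate rostrum: derived state '0' in Zeta only — an autapomorphy, so it tells us nothing about relationships among taxa.
bioluminescent organ: derived state '1' in Beta only — an autapomorphy, so it tells us nothing about relationships among taxa.
serrated mandibles: derived state '1' in Alpha and Beta only — synapomorphy for {Alpha, Beta}.
stem photosynthetic (derived state '1') is shared by Alpha, Beta, Theta, and Zeta — a synapomorphy uniting that clade.
prehensile tail: derived state '1' in Alpha, Beta, and Theta only — synapomorphy for {Alpha, Beta, Theta}.
Most parsimonious ingroup topology: (((Theta,(Alpha,Beta)),Zeta),Eta).
Changes per character on this tree: elongate rostrum: 1; bioluminescent organ: 1; serrated mandibles: 1; stem photosynthetic: 1; prehensile tail: 1.
Total = 5.

5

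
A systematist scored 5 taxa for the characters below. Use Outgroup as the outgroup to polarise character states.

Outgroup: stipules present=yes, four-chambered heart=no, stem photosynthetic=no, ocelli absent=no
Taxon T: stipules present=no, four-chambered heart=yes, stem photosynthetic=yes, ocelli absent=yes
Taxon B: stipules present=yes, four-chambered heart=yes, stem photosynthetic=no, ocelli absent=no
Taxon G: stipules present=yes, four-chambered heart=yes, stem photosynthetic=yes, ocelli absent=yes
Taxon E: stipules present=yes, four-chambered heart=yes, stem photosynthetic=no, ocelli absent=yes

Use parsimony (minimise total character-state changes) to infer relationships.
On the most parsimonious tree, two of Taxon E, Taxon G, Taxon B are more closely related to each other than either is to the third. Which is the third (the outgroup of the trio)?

Character polarity is set by the outgroup: the derived state is whichever differs from the outgroup's state, so for stipules present the derived state is 'no', and for the remaining characters it is 'yes'.
stipules present (derived state 'no') is unique to Taxon T (autapomorphy; uninformative for grouping).
four-chambered heart (derived state 'yes') is shared by all ingroup taxa — unites the whole ingroup.
Only Taxon G and Taxon T show the derived state 'yes' for stem photosynthetic, supporting them as a clade.
ocelli absent (derived state 'yes') is shared by Taxon E, Taxon G, and Taxon T — a synapomorphy uniting that clade.
Most parsimonious ingroup topology: (((Taxon T,Taxon G),Taxon E),Taxon B).
Taxon G and Taxon E share a more recent common ancestor with each other than either does with Taxon B, so Taxon B is the least closely related of the three.

Taxon B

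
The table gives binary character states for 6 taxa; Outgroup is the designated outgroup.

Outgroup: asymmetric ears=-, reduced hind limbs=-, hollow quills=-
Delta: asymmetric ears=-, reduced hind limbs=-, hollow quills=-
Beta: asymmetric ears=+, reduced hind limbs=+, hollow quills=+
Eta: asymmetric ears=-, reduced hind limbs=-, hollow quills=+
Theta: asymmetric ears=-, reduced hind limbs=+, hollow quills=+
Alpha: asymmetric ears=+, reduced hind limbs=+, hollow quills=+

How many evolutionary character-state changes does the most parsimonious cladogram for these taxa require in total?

3

The outgroup has state '-' for every character, so '+' is the derived state throughout.
asymmetric ears (derived state '+') is shared by Alpha and Beta — a synapomorphy uniting that clade.
Only Alpha, Beta, and Theta show the derived state '+' for reduced hind limbs, supporting them as a clade.
hollow quills: derived state '+' in Alpha, Beta, Eta, and Theta only — synapomorphy for {Alpha, Beta, Eta, Theta}.
Most parsimonious ingroup topology: (Delta,(((Beta,Alpha),Theta),Eta)).
Changes per character on this tree: asymmetric ears: 1; reduced hind limbs: 1; hollow quills: 1.
Total = 3.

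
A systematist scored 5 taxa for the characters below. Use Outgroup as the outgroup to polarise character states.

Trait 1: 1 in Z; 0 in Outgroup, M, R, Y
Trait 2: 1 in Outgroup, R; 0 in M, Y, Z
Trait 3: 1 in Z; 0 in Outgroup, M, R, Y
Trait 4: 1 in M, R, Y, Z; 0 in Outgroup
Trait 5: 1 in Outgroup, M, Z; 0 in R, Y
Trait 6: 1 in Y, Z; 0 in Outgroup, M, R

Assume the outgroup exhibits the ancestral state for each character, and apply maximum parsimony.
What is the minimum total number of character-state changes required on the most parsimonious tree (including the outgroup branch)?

7

Character polarity is set by the outgroup: the derived state is whichever differs from the outgroup's state, so for Trait 2, Trait 5 the derived state is '0', and for the remaining characters it is '1'.
Trait 1 (derived state '1') is unique to Z (autapomorphy; uninformative for grouping).
Only M, Y, and Z show the derived state '0' for Trait 2, supporting them as a clade.
Trait 3: derived state '1' in Z only — an autapomorphy, so it tells us nothing about relationships among taxa.
All ingroup taxa share the derived state '1' for Trait 4; it defines the ingroup but does not resolve relationships within it.
Trait 5 groups R and Y, which is incompatible with the clades supported by the remaining characters; treating it as convergent (homoplasy) costs fewer steps than any alternative tree.
Trait 6 (derived state '1') is shared by Y and Z — a synapomorphy uniting that clade.
Most parsimonious ingroup topology: ((M,(Y,Z)),R).
Changes per character on this tree: Trait 1: 1; Trait 2: 1; Trait 3: 1; Trait 4: 1; Trait 5: 2; Trait 6: 1.
Total = 7.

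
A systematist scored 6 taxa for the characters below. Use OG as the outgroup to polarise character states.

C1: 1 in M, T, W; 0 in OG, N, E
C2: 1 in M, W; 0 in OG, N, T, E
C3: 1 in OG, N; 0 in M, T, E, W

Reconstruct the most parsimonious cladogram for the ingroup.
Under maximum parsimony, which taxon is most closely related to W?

Character polarity is set by the outgroup: the derived state is whichever differs from the outgroup's state, so for C3 the derived state is '0', and for the remaining characters it is '1'.
C1 (derived state '1') is shared by M, T, and W — a synapomorphy uniting that clade.
Only M and W show the derived state '1' for C2, supporting them as a clade.
C3: derived state '0' in E, M, T, and W only — synapomorphy for {E, M, T, W}.
Most parsimonious ingroup topology: ((((M,W),T),E),N).
W and M form a cherry on this tree, so they are sister taxa.

M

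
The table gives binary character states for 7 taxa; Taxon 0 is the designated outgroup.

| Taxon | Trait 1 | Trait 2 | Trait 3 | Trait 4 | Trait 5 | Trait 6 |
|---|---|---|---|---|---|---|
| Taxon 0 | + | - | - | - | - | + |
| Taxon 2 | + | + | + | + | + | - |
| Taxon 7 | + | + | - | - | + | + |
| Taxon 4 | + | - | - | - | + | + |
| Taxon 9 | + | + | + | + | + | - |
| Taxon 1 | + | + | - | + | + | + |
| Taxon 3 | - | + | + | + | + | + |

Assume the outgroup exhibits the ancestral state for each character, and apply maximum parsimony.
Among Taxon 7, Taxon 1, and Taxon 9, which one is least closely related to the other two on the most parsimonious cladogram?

Character polarity is set by the outgroup: the derived state is whichever differs from the outgroup's state, so for Trait 1, Trait 6 the derived state is '-', and for the remaining characters it is '+'.
Trait 1: derived state '-' in Taxon 3 only — an autapomorphy, so it tells us nothing about relationships among taxa.
Trait 2: derived state '+' in Taxon 1, Taxon 2, Taxon 3, Taxon 7, and Taxon 9 only — synapomorphy for {Taxon 1, Taxon 2, Taxon 3, Taxon 7, Taxon 9}.
Trait 3 (derived state '+') is shared by Taxon 2, Taxon 3, and Taxon 9 — a synapomorphy uniting that clade.
Trait 4 (derived state '+') is shared by Taxon 1, Taxon 2, Taxon 3, and Taxon 9 — a synapomorphy uniting that clade.
All ingroup taxa share the derived state '+' for Trait 5; it defines the ingroup but does not resolve relationships within it.
Only Taxon 2 and Taxon 9 show the derived state '-' for Trait 6, supporting them as a clade.
Most parsimonious ingroup topology: (((((Taxon 2,Taxon 9),Taxon 3),Taxon 1),Taxon 7),Taxon 4).
Taxon 1 and Taxon 9 share a more recent common ancestor with each other than either does with Taxon 7, so Taxon 7 is the least closely related of the three.

Taxon 7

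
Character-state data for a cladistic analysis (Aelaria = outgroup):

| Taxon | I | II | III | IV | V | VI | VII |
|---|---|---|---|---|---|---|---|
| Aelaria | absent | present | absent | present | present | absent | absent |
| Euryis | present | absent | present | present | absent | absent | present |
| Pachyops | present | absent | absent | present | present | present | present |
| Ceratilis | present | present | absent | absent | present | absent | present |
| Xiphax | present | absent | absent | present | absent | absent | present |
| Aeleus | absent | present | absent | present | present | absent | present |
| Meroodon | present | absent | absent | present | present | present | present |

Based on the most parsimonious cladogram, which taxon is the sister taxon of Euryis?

Xiphax

Character polarity is set by the outgroup: the derived state is whichever differs from the outgroup's state, so for II, IV, V the derived state is 'absent', and for the remaining characters it is 'present'.
I: derived state 'present' in Ceratilis, Euryis, Meroodon, Pachyops, and Xiphax only — synapomorphy for {Ceratilis, Euryis, Meroodon, Pachyops, Xiphax}.
II: derived state 'absent' in Euryis, Meroodon, Pachyops, and Xiphax only — synapomorphy for {Euryis, Meroodon, Pachyops, Xiphax}.
III (derived state 'present') is unique to Euryis (autapomorphy; uninformative for grouping).
IV (derived state 'absent') is unique to Ceratilis (autapomorphy; uninformative for grouping).
V: derived state 'absent' in Euryis and Xiphax only — synapomorphy for {Euryis, Xiphax}.
Only Meroodon and Pachyops show the derived state 'present' for VI, supporting them as a clade.
All ingroup taxa share the derived state 'present' for VII; it defines the ingroup but does not resolve relationships within it.
Most parsimonious ingroup topology: ((((Euryis,Xiphax),(Pachyops,Meroodon)),Ceratilis),Aeleus).
Euryis and Xiphax form a cherry on this tree, so they are sister taxa.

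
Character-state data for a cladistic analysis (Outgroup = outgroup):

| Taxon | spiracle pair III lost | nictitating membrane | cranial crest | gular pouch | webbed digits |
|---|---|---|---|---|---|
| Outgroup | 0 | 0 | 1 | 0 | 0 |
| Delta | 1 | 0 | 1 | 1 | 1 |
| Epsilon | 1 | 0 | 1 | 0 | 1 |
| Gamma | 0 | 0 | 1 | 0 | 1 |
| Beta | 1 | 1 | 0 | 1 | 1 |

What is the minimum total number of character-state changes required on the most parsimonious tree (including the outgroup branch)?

5

Character polarity is set by the outgroup: the derived state is whichever differs from the outgroup's state, so for cranial crest the derived state is '0', and for the remaining characters it is '1'.
spiracle pair III lost (derived state '1') is shared by Beta, Delta, and Epsilon — a synapomorphy uniting that clade.
nictitating membrane: derived state '1' in Beta only — an autapomorphy, so it tells us nothing about relationships among taxa.
cranial crest (derived state '0') is unique to Beta (autapomorphy; uninformative for grouping).
gular pouch: derived state '1' in Beta and Delta only — synapomorphy for {Beta, Delta}.
All ingroup taxa share the derived state '1' for webbed digits; it defines the ingroup but does not resolve relationships within it.
Most parsimonious ingroup topology: (((Delta,Beta),Epsilon),Gamma).
Changes per character on this tree: spiracle pair III lost: 1; nictitating membrane: 1; cranial crest: 1; gular pouch: 1; webbed digits: 1.
Total = 5.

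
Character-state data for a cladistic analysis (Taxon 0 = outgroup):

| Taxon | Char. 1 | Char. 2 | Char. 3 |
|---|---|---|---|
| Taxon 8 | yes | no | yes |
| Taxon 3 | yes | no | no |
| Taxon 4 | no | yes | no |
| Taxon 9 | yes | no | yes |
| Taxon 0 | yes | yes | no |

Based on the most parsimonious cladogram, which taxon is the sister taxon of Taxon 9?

Taxon 8

Character polarity is set by the outgroup: the derived state is whichever differs from the outgroup's state, so for Char. 1, Char. 2 the derived state is 'no', and for the remaining characters it is 'yes'.
Char. 1 (derived state 'no') is unique to Taxon 4 (autapomorphy; uninformative for grouping).
Only Taxon 3, Taxon 8, and Taxon 9 show the derived state 'no' for Char. 2, supporting them as a clade.
Char. 3: derived state 'yes' in Taxon 8 and Taxon 9 only — synapomorphy for {Taxon 8, Taxon 9}.
Most parsimonious ingroup topology: ((Taxon 3,(Taxon 8,Taxon 9)),Taxon 4).
Taxon 9 and Taxon 8 form a cherry on this tree, so they are sister taxa.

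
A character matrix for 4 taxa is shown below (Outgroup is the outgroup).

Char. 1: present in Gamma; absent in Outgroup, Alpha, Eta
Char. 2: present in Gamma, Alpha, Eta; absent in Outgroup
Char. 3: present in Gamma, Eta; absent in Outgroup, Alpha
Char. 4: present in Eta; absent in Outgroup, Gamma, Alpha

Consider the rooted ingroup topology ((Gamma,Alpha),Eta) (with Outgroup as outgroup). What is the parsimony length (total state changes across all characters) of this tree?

5

Map each character onto ((Gamma,Alpha),Eta) (rooted by Outgroup) and count the minimum state changes it requires (Fitch parsimony):
Char. 1: 1; Char. 2: 1; Char. 3: 2; Char. 4: 1.
Total tree length = 5.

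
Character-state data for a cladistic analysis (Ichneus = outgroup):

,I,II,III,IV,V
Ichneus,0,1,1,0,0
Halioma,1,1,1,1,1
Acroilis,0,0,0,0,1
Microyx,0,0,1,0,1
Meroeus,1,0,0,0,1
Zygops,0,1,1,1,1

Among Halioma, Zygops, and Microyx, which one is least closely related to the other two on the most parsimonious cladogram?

Microyx

Character polarity is set by the outgroup: the derived state is whichever differs from the outgroup's state, so for II, III the derived state is '0', and for the remaining characters it is '1'.
I (state '1') occurs in Halioma and Meroeus but conflicts with the nesting implied by the other characters — most parsimoniously interpreted as homoplasy.
Only Acroilis, Meroeus, and Microyx show the derived state '0' for II, supporting them as a clade.
III (derived state '0') is shared by Acroilis and Meroeus — a synapomorphy uniting that clade.
IV (derived state '1') is shared by Halioma and Zygops — a synapomorphy uniting that clade.
All ingroup taxa share the derived state '1' for V; it defines the ingroup but does not resolve relationships within it.
Most parsimonious ingroup topology: ((Halioma,Zygops),((Acroilis,Meroeus),Microyx)).
Halioma and Zygops share a more recent common ancestor with each other than either does with Microyx, so Microyx is the least closely related of the three.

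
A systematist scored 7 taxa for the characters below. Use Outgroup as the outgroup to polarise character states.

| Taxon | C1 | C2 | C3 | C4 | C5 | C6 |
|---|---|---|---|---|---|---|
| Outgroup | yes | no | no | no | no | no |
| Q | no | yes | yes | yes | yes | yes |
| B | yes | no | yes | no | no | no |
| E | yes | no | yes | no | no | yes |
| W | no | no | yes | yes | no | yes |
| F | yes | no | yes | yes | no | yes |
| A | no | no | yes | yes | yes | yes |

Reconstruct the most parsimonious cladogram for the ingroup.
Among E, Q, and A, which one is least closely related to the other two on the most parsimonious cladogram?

E

Character polarity is set by the outgroup: the derived state is whichever differs from the outgroup's state, so for C1 the derived state is 'no', and for the remaining characters it is 'yes'.
Only A, Q, and W show the derived state 'no' for C1, supporting them as a clade.
C2 (derived state 'yes') is unique to Q (autapomorphy; uninformative for grouping).
All ingroup taxa share the derived state 'yes' for C3; it defines the ingroup but does not resolve relationships within it.
C4: derived state 'yes' in A, F, Q, and W only — synapomorphy for {A, F, Q, W}.
C5: derived state 'yes' in A and Q only — synapomorphy for {A, Q}.
C6: derived state 'yes' in A, E, F, Q, and W only — synapomorphy for {A, E, F, Q, W}.
Most parsimonious ingroup topology: ((E,(((A,Q),W),F)),B).
A and Q share a more recent common ancestor with each other than either does with E, so E is the least closely related of the three.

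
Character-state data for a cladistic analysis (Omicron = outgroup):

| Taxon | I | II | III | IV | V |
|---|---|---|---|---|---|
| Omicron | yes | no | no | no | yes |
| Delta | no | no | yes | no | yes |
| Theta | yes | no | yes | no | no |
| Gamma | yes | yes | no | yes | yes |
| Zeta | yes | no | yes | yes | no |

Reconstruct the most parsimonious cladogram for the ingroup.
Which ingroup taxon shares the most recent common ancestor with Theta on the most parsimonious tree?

Zeta

Character polarity is set by the outgroup: the derived state is whichever differs from the outgroup's state, so for I, V the derived state is 'no', and for the remaining characters it is 'yes'.
I (derived state 'no') is unique to Delta (autapomorphy; uninformative for grouping).
II (derived state 'yes') is unique to Gamma (autapomorphy; uninformative for grouping).
Only Delta, Theta, and Zeta show the derived state 'yes' for III, supporting them as a clade.
IV groups Gamma and Zeta, which is incompatible with the clades supported by the remaining characters; treating it as convergent (homoplasy) costs fewer steps than any alternative tree.
V (derived state 'no') is shared by Theta and Zeta — a synapomorphy uniting that clade.
Most parsimonious ingroup topology: ((Delta,(Theta,Zeta)),Gamma).
Theta and Zeta form a cherry on this tree, so they are sister taxa.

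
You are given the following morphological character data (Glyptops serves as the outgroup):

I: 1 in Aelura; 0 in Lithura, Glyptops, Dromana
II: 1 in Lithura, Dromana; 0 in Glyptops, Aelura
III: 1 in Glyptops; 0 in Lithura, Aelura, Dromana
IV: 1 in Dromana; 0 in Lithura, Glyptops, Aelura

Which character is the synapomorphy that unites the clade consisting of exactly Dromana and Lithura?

Character polarity is set by the outgroup: the derived state is whichever differs from the outgroup's state, so for III the derived state is '0', and for the remaining characters it is '1'.
I (derived state '1') is unique to Aelura (autapomorphy; uninformative for grouping).
Only Dromana and Lithura show the derived state '1' for II, supporting them as a clade.
All ingroup taxa share the derived state '0' for III; it defines the ingroup but does not resolve relationships within it.
IV (derived state '1') is unique to Dromana (autapomorphy; uninformative for grouping).
Most parsimonious ingroup topology: (Aelura,(Lithura,Dromana)).
The clade {Dromana, Lithura} is supported by II: its derived state '1' occurs in exactly those taxa and in no other taxon (including the outgroup).

II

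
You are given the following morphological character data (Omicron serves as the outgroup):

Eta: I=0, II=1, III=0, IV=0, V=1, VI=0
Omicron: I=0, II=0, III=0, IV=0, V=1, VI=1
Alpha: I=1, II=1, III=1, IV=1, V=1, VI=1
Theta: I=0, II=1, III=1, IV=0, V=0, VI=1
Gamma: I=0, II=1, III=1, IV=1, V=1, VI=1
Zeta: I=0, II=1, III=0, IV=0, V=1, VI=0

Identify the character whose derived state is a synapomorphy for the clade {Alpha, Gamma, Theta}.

Character polarity is set by the outgroup: the derived state is whichever differs from the outgroup's state, so for V, VI the derived state is '0', and for the remaining characters it is '1'.
I (derived state '1') is unique to Alpha (autapomorphy; uninformative for grouping).
All ingroup taxa share the derived state '1' for II; it defines the ingroup but does not resolve relationships within it.
III: derived state '1' in Alpha, Gamma, and Theta only — synapomorphy for {Alpha, Gamma, Theta}.
IV (derived state '1') is shared by Alpha and Gamma — a synapomorphy uniting that clade.
V: derived state '0' in Theta only — an autapomorphy, so it tells us nothing about relationships among taxa.
VI (derived state '0') is shared by Eta and Zeta — a synapomorphy uniting that clade.
Most parsimonious ingroup topology: (((Alpha,Gamma),Theta),(Zeta,Eta)).
The clade {Alpha, Gamma, Theta} is supported by III: its derived state '1' occurs in exactly those taxa and in no other taxon (including the outgroup).

III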